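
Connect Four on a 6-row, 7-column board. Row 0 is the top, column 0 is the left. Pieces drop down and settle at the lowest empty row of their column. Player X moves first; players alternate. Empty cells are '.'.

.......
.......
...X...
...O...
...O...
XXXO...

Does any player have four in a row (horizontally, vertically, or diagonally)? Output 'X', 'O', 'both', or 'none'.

none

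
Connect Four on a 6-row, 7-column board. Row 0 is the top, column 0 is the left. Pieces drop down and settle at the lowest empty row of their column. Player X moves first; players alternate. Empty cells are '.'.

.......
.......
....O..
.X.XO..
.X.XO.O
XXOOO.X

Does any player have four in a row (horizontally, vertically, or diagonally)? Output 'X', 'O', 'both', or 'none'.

O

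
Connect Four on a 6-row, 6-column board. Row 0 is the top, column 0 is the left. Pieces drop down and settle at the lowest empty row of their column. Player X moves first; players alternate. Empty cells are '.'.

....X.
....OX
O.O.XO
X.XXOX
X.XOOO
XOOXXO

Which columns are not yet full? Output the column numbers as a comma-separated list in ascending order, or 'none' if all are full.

Answer: 0,1,2,3,5

Derivation:
col 0: top cell = '.' → open
col 1: top cell = '.' → open
col 2: top cell = '.' → open
col 3: top cell = '.' → open
col 4: top cell = 'X' → FULL
col 5: top cell = '.' → open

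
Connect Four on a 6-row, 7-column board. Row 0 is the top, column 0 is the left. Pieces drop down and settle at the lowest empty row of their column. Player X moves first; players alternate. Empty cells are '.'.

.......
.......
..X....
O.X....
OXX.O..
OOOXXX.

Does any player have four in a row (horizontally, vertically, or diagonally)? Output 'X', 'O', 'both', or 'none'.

none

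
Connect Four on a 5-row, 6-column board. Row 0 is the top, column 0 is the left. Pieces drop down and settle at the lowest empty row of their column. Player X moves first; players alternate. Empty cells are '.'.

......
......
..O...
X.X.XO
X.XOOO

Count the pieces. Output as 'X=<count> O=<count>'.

X=5 O=5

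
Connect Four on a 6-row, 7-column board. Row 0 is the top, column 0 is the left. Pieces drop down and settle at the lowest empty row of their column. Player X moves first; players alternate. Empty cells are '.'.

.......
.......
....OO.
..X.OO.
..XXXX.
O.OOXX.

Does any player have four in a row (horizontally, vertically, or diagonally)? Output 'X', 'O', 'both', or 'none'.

X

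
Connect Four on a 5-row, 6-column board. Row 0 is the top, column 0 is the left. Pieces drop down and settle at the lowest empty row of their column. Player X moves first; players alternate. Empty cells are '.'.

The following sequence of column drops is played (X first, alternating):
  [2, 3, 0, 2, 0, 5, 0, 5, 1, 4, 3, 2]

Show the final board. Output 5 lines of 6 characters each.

Move 1: X drops in col 2, lands at row 4
Move 2: O drops in col 3, lands at row 4
Move 3: X drops in col 0, lands at row 4
Move 4: O drops in col 2, lands at row 3
Move 5: X drops in col 0, lands at row 3
Move 6: O drops in col 5, lands at row 4
Move 7: X drops in col 0, lands at row 2
Move 8: O drops in col 5, lands at row 3
Move 9: X drops in col 1, lands at row 4
Move 10: O drops in col 4, lands at row 4
Move 11: X drops in col 3, lands at row 3
Move 12: O drops in col 2, lands at row 2

Answer: ......
......
X.O...
X.OX.O
XXXOOO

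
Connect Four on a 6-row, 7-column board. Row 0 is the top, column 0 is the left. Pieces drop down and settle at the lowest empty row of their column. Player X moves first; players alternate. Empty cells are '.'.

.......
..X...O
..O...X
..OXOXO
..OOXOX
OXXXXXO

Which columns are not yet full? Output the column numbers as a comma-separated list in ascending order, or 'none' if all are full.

col 0: top cell = '.' → open
col 1: top cell = '.' → open
col 2: top cell = '.' → open
col 3: top cell = '.' → open
col 4: top cell = '.' → open
col 5: top cell = '.' → open
col 6: top cell = '.' → open

Answer: 0,1,2,3,4,5,6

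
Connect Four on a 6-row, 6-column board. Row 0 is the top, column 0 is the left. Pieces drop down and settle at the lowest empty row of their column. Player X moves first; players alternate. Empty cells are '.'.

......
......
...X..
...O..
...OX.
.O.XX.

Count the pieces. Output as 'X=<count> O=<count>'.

X=4 O=3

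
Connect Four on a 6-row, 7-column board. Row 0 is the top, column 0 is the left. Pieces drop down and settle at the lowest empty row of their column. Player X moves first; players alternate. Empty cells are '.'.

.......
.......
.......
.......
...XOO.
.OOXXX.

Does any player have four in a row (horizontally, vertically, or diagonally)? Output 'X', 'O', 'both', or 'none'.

none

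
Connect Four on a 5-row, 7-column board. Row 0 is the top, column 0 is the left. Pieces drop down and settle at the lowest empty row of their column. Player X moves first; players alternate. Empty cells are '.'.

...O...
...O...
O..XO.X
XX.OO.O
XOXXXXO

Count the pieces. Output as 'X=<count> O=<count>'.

X=9 O=9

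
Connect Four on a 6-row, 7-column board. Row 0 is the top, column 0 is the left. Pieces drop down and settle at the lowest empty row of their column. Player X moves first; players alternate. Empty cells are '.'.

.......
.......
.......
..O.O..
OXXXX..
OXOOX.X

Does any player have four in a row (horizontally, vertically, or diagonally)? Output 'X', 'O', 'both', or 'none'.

X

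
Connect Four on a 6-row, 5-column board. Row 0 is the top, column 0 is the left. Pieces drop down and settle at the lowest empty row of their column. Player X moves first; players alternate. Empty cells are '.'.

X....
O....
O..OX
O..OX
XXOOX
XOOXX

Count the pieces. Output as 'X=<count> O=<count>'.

X=9 O=9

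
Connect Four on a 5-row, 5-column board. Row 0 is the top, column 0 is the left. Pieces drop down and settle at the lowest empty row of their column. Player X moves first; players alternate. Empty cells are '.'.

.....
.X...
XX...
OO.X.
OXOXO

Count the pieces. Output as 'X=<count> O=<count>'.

X=6 O=5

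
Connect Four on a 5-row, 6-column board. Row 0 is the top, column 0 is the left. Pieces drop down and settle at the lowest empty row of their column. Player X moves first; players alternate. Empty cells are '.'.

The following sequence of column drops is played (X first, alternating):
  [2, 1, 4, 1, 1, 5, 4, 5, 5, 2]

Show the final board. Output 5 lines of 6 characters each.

Move 1: X drops in col 2, lands at row 4
Move 2: O drops in col 1, lands at row 4
Move 3: X drops in col 4, lands at row 4
Move 4: O drops in col 1, lands at row 3
Move 5: X drops in col 1, lands at row 2
Move 6: O drops in col 5, lands at row 4
Move 7: X drops in col 4, lands at row 3
Move 8: O drops in col 5, lands at row 3
Move 9: X drops in col 5, lands at row 2
Move 10: O drops in col 2, lands at row 3

Answer: ......
......
.X...X
.OO.XO
.OX.XO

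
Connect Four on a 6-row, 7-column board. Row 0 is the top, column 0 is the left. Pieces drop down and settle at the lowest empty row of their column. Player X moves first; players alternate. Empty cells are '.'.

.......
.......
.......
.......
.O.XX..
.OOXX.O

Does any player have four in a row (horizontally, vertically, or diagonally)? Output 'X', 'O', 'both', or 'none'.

none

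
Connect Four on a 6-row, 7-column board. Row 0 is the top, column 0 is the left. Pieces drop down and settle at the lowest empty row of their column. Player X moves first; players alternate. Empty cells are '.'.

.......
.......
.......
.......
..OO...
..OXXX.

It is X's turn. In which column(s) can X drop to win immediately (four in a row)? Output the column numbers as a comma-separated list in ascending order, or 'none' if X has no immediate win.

Answer: 6

Derivation:
col 0: drop X → no win
col 1: drop X → no win
col 2: drop X → no win
col 3: drop X → no win
col 4: drop X → no win
col 5: drop X → no win
col 6: drop X → WIN!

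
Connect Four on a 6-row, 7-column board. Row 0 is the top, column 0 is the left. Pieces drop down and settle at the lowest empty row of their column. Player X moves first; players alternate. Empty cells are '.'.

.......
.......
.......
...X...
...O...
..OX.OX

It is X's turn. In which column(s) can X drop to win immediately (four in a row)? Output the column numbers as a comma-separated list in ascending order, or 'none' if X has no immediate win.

Answer: none

Derivation:
col 0: drop X → no win
col 1: drop X → no win
col 2: drop X → no win
col 3: drop X → no win
col 4: drop X → no win
col 5: drop X → no win
col 6: drop X → no win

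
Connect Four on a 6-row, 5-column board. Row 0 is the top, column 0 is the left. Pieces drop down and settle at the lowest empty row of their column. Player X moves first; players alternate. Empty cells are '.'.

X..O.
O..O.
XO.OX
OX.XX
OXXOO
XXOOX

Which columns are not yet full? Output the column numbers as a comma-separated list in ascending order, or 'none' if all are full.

col 0: top cell = 'X' → FULL
col 1: top cell = '.' → open
col 2: top cell = '.' → open
col 3: top cell = 'O' → FULL
col 4: top cell = '.' → open

Answer: 1,2,4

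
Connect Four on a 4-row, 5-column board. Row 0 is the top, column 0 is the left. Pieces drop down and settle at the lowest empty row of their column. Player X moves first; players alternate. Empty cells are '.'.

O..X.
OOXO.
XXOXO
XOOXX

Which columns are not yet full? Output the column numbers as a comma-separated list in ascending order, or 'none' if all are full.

col 0: top cell = 'O' → FULL
col 1: top cell = '.' → open
col 2: top cell = '.' → open
col 3: top cell = 'X' → FULL
col 4: top cell = '.' → open

Answer: 1,2,4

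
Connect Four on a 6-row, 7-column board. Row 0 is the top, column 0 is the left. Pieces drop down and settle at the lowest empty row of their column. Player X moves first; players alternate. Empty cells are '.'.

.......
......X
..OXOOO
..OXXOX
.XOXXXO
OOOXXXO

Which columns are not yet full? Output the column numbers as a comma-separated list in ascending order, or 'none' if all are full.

col 0: top cell = '.' → open
col 1: top cell = '.' → open
col 2: top cell = '.' → open
col 3: top cell = '.' → open
col 4: top cell = '.' → open
col 5: top cell = '.' → open
col 6: top cell = '.' → open

Answer: 0,1,2,3,4,5,6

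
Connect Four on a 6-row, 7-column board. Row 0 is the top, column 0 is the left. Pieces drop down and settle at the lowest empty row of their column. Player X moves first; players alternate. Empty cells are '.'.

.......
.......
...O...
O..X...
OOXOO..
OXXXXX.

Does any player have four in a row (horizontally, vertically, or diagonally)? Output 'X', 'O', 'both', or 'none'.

X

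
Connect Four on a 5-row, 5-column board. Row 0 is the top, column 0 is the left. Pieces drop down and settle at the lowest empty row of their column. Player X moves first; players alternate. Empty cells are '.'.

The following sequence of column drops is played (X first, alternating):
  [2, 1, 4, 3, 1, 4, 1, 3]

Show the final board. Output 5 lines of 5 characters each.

Move 1: X drops in col 2, lands at row 4
Move 2: O drops in col 1, lands at row 4
Move 3: X drops in col 4, lands at row 4
Move 4: O drops in col 3, lands at row 4
Move 5: X drops in col 1, lands at row 3
Move 6: O drops in col 4, lands at row 3
Move 7: X drops in col 1, lands at row 2
Move 8: O drops in col 3, lands at row 3

Answer: .....
.....
.X...
.X.OO
.OXOX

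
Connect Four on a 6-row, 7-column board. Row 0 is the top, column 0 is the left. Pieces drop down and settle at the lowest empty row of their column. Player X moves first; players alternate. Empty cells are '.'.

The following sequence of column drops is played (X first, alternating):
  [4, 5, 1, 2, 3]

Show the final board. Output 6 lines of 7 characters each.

Answer: .......
.......
.......
.......
.......
.XOXXO.

Derivation:
Move 1: X drops in col 4, lands at row 5
Move 2: O drops in col 5, lands at row 5
Move 3: X drops in col 1, lands at row 5
Move 4: O drops in col 2, lands at row 5
Move 5: X drops in col 3, lands at row 5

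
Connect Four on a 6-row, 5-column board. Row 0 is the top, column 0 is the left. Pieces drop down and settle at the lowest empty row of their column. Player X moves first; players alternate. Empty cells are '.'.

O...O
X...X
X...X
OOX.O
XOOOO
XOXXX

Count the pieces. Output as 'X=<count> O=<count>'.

X=10 O=10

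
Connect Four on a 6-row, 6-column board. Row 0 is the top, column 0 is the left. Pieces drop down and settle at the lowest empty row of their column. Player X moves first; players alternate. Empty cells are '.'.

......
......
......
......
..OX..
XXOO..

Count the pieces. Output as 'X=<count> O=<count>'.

X=3 O=3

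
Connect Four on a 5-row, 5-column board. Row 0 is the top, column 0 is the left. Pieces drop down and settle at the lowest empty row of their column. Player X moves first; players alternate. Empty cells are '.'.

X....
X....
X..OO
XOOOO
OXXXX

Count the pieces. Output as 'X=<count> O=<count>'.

X=8 O=7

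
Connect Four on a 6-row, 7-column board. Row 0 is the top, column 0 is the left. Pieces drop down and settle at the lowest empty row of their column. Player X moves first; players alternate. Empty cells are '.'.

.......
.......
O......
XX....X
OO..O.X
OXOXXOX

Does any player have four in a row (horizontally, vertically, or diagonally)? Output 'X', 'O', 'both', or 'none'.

none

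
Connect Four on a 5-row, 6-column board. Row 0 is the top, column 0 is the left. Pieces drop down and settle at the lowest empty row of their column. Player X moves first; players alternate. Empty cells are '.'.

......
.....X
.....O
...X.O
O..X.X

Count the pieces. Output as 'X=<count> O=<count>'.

X=4 O=3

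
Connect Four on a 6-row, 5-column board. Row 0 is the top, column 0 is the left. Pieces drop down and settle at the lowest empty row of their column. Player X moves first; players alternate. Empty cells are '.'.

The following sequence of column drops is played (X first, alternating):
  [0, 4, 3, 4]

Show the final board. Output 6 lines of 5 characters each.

Move 1: X drops in col 0, lands at row 5
Move 2: O drops in col 4, lands at row 5
Move 3: X drops in col 3, lands at row 5
Move 4: O drops in col 4, lands at row 4

Answer: .....
.....
.....
.....
....O
X..XO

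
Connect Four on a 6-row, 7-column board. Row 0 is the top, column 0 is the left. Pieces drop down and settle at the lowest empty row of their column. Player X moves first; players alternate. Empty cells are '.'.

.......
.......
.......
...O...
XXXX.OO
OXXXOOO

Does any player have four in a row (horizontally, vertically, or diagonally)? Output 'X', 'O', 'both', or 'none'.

X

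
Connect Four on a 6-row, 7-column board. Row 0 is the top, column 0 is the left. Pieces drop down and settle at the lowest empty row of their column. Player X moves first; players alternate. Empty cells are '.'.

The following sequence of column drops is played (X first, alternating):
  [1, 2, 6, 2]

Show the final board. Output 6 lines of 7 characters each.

Move 1: X drops in col 1, lands at row 5
Move 2: O drops in col 2, lands at row 5
Move 3: X drops in col 6, lands at row 5
Move 4: O drops in col 2, lands at row 4

Answer: .......
.......
.......
.......
..O....
.XO...X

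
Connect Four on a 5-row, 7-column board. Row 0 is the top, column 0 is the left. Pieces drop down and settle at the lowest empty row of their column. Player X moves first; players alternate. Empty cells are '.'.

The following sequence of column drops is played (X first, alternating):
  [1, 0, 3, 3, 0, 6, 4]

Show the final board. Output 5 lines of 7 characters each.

Answer: .......
.......
.......
X..O...
OX.XX.O

Derivation:
Move 1: X drops in col 1, lands at row 4
Move 2: O drops in col 0, lands at row 4
Move 3: X drops in col 3, lands at row 4
Move 4: O drops in col 3, lands at row 3
Move 5: X drops in col 0, lands at row 3
Move 6: O drops in col 6, lands at row 4
Move 7: X drops in col 4, lands at row 4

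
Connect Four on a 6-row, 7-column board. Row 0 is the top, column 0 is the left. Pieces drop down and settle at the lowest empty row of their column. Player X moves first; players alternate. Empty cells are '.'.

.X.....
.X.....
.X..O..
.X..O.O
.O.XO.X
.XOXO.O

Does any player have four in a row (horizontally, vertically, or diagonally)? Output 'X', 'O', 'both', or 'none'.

both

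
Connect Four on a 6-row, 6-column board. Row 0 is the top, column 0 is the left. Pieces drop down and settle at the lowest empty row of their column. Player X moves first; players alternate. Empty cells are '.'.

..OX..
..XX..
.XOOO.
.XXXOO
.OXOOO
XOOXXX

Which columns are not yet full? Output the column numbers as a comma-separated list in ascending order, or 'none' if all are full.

Answer: 0,1,4,5

Derivation:
col 0: top cell = '.' → open
col 1: top cell = '.' → open
col 2: top cell = 'O' → FULL
col 3: top cell = 'X' → FULL
col 4: top cell = '.' → open
col 5: top cell = '.' → open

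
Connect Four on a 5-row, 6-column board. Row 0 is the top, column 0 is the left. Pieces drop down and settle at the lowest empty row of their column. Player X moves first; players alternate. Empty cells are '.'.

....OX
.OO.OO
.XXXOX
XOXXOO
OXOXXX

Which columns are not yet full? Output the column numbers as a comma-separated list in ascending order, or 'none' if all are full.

col 0: top cell = '.' → open
col 1: top cell = '.' → open
col 2: top cell = '.' → open
col 3: top cell = '.' → open
col 4: top cell = 'O' → FULL
col 5: top cell = 'X' → FULL

Answer: 0,1,2,3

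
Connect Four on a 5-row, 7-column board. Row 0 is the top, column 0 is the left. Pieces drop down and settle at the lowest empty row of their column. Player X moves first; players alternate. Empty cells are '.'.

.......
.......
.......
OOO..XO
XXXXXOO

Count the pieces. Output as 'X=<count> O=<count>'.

X=6 O=6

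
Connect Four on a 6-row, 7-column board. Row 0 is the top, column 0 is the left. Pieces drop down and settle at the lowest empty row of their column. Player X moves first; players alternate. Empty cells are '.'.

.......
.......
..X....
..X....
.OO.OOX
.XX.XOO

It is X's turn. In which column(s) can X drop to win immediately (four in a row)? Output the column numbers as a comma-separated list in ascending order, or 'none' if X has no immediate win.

Answer: 3

Derivation:
col 0: drop X → no win
col 1: drop X → no win
col 2: drop X → no win
col 3: drop X → WIN!
col 4: drop X → no win
col 5: drop X → no win
col 6: drop X → no win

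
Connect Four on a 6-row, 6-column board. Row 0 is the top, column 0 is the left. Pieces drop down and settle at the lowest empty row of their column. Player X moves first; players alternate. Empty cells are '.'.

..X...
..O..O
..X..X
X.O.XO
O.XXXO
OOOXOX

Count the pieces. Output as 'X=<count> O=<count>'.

X=10 O=10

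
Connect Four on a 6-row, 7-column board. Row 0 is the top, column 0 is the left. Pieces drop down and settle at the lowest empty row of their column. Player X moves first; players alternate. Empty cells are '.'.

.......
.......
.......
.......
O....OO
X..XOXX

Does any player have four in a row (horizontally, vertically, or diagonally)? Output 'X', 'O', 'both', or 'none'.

none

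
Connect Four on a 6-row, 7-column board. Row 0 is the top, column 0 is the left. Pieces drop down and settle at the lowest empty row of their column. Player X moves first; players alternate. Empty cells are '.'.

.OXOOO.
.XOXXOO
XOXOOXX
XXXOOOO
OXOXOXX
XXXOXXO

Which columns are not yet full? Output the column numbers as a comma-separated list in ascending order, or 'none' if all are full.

col 0: top cell = '.' → open
col 1: top cell = 'O' → FULL
col 2: top cell = 'X' → FULL
col 3: top cell = 'O' → FULL
col 4: top cell = 'O' → FULL
col 5: top cell = 'O' → FULL
col 6: top cell = '.' → open

Answer: 0,6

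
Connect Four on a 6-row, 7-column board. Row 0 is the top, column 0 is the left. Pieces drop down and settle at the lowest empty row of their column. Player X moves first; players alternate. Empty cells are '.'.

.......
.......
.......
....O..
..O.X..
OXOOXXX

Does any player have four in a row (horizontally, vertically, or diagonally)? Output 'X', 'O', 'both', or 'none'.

none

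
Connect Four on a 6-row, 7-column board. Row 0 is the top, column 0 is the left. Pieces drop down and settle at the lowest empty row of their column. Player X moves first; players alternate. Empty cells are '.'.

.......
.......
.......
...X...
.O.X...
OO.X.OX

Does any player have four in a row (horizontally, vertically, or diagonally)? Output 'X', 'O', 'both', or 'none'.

none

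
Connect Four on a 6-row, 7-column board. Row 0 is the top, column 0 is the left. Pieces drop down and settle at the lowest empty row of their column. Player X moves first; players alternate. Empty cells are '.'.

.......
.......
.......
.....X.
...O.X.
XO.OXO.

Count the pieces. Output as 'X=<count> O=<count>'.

X=4 O=4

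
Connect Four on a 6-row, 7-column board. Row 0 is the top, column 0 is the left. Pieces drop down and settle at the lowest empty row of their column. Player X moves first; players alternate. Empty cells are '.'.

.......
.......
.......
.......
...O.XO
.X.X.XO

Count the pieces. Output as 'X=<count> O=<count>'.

X=4 O=3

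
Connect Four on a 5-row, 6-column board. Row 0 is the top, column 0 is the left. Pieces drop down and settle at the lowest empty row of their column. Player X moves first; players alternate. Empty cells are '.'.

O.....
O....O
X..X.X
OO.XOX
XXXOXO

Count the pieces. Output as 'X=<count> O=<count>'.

X=9 O=8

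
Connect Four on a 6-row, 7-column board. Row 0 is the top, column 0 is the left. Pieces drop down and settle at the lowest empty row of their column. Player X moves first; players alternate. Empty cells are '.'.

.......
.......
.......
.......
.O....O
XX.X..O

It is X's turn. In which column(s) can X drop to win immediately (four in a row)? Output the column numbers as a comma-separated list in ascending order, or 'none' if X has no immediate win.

col 0: drop X → no win
col 1: drop X → no win
col 2: drop X → WIN!
col 3: drop X → no win
col 4: drop X → no win
col 5: drop X → no win
col 6: drop X → no win

Answer: 2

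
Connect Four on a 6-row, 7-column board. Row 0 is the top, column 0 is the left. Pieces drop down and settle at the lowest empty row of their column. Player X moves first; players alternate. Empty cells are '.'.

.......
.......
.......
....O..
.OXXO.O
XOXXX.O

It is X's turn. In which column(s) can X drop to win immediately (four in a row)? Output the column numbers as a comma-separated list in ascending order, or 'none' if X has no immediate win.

Answer: 5

Derivation:
col 0: drop X → no win
col 1: drop X → no win
col 2: drop X → no win
col 3: drop X → no win
col 4: drop X → no win
col 5: drop X → WIN!
col 6: drop X → no win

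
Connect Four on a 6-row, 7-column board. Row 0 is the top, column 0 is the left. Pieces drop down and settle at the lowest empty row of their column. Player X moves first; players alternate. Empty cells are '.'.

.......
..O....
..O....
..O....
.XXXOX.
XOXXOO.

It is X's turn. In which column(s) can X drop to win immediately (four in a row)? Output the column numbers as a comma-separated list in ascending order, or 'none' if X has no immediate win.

Answer: 0

Derivation:
col 0: drop X → WIN!
col 1: drop X → no win
col 2: drop X → no win
col 3: drop X → no win
col 4: drop X → no win
col 5: drop X → no win
col 6: drop X → no win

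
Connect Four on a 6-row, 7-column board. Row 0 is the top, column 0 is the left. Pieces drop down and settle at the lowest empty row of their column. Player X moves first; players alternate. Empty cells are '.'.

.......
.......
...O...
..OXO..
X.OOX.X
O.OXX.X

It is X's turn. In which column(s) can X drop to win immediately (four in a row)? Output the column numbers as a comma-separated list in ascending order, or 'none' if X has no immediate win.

col 0: drop X → no win
col 1: drop X → no win
col 2: drop X → no win
col 3: drop X → no win
col 4: drop X → no win
col 5: drop X → WIN!
col 6: drop X → no win

Answer: 5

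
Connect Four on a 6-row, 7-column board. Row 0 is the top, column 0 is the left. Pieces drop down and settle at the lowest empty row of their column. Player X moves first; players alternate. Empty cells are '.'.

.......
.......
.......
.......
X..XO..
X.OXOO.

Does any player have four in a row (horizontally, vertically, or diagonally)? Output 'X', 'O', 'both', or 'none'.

none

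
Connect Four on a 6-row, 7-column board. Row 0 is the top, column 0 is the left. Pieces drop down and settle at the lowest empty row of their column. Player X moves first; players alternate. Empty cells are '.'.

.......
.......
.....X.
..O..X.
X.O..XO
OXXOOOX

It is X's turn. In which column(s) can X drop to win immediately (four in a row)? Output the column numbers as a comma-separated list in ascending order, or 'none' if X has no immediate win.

col 0: drop X → no win
col 1: drop X → no win
col 2: drop X → no win
col 3: drop X → no win
col 4: drop X → no win
col 5: drop X → WIN!
col 6: drop X → no win

Answer: 5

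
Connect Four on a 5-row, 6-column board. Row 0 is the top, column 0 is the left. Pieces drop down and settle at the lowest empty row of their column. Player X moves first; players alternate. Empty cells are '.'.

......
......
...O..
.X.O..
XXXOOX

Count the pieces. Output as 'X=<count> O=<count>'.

X=5 O=4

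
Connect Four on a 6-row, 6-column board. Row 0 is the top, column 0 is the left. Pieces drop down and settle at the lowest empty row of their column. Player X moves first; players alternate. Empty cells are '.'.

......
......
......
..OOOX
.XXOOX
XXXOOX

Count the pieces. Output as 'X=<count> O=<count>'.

X=8 O=7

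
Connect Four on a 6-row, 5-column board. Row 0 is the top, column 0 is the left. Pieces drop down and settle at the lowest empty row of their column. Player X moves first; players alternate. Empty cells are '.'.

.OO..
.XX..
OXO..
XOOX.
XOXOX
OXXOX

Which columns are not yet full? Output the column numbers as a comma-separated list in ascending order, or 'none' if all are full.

Answer: 0,3,4

Derivation:
col 0: top cell = '.' → open
col 1: top cell = 'O' → FULL
col 2: top cell = 'O' → FULL
col 3: top cell = '.' → open
col 4: top cell = '.' → open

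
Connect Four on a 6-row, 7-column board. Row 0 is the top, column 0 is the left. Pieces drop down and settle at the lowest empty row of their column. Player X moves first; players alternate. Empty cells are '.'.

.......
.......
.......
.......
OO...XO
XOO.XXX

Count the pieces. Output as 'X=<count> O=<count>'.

X=5 O=5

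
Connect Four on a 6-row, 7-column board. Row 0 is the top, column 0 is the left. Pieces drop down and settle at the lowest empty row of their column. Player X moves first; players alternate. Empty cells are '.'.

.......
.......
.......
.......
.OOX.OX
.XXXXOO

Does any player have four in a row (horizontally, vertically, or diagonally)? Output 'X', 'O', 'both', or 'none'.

X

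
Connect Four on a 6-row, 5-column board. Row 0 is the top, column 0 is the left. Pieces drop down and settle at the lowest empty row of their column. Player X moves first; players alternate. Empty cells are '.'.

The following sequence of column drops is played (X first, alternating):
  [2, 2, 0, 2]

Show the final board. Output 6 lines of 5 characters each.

Move 1: X drops in col 2, lands at row 5
Move 2: O drops in col 2, lands at row 4
Move 3: X drops in col 0, lands at row 5
Move 4: O drops in col 2, lands at row 3

Answer: .....
.....
.....
..O..
..O..
X.X..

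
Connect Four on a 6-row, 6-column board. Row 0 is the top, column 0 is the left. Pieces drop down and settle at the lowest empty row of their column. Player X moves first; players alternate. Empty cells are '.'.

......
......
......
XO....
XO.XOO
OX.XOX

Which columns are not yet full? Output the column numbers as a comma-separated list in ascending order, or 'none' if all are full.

Answer: 0,1,2,3,4,5

Derivation:
col 0: top cell = '.' → open
col 1: top cell = '.' → open
col 2: top cell = '.' → open
col 3: top cell = '.' → open
col 4: top cell = '.' → open
col 5: top cell = '.' → open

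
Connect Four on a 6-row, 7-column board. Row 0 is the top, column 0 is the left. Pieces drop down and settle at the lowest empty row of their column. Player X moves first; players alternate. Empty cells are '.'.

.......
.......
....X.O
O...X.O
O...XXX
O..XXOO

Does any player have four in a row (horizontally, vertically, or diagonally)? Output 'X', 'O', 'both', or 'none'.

X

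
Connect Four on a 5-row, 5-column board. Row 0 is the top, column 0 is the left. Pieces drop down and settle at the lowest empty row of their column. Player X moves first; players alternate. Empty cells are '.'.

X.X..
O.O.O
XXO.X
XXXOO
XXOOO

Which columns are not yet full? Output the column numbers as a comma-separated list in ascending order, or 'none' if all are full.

Answer: 1,3,4

Derivation:
col 0: top cell = 'X' → FULL
col 1: top cell = '.' → open
col 2: top cell = 'X' → FULL
col 3: top cell = '.' → open
col 4: top cell = '.' → open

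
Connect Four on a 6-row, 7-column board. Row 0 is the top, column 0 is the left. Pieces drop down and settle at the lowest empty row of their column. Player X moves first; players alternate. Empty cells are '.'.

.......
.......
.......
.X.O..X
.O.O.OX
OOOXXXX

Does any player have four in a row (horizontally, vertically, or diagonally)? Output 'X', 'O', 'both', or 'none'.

X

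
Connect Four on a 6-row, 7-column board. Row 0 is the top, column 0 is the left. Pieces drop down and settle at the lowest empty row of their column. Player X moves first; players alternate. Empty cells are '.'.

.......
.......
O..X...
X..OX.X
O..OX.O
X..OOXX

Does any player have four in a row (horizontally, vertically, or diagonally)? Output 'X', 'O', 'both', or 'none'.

none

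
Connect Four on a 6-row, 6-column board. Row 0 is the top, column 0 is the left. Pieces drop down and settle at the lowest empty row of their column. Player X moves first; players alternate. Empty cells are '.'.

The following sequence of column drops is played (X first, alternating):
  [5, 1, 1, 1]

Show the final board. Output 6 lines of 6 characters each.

Move 1: X drops in col 5, lands at row 5
Move 2: O drops in col 1, lands at row 5
Move 3: X drops in col 1, lands at row 4
Move 4: O drops in col 1, lands at row 3

Answer: ......
......
......
.O....
.X....
.O...X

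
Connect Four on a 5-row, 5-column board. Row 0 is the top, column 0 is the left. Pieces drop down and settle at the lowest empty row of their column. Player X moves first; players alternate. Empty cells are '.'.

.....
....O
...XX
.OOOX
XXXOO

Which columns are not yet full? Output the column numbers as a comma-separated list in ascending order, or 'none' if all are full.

Answer: 0,1,2,3,4

Derivation:
col 0: top cell = '.' → open
col 1: top cell = '.' → open
col 2: top cell = '.' → open
col 3: top cell = '.' → open
col 4: top cell = '.' → open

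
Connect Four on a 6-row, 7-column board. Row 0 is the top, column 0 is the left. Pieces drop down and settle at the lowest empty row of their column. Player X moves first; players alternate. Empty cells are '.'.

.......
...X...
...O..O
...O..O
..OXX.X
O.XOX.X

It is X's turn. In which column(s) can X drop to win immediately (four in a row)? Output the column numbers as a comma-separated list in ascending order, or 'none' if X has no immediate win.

col 0: drop X → no win
col 1: drop X → no win
col 2: drop X → no win
col 3: drop X → no win
col 4: drop X → no win
col 5: drop X → no win
col 6: drop X → no win

Answer: none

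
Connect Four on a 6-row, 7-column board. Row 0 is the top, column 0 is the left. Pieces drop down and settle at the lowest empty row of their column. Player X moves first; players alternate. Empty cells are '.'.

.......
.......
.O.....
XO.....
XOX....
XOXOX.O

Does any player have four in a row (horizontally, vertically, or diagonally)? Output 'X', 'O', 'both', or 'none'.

O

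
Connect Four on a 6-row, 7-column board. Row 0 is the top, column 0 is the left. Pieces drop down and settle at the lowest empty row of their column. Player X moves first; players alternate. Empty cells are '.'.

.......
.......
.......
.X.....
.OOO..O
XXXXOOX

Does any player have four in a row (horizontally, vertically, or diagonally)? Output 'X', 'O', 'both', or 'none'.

X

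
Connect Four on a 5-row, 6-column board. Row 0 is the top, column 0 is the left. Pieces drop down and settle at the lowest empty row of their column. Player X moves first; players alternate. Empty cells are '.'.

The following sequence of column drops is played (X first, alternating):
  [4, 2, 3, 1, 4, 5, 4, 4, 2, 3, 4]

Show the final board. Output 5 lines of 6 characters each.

Answer: ....X.
....O.
....X.
..XOX.
.OOXXO

Derivation:
Move 1: X drops in col 4, lands at row 4
Move 2: O drops in col 2, lands at row 4
Move 3: X drops in col 3, lands at row 4
Move 4: O drops in col 1, lands at row 4
Move 5: X drops in col 4, lands at row 3
Move 6: O drops in col 5, lands at row 4
Move 7: X drops in col 4, lands at row 2
Move 8: O drops in col 4, lands at row 1
Move 9: X drops in col 2, lands at row 3
Move 10: O drops in col 3, lands at row 3
Move 11: X drops in col 4, lands at row 0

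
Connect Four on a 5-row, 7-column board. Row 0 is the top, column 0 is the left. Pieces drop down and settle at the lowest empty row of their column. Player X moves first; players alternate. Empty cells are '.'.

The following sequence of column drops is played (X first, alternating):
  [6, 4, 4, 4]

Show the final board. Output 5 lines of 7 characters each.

Move 1: X drops in col 6, lands at row 4
Move 2: O drops in col 4, lands at row 4
Move 3: X drops in col 4, lands at row 3
Move 4: O drops in col 4, lands at row 2

Answer: .......
.......
....O..
....X..
....O.X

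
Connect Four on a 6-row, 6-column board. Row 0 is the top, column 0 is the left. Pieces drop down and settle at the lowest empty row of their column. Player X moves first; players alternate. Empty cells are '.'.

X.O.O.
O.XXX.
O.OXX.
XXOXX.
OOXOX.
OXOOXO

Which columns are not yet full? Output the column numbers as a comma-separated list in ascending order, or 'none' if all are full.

Answer: 1,3,5

Derivation:
col 0: top cell = 'X' → FULL
col 1: top cell = '.' → open
col 2: top cell = 'O' → FULL
col 3: top cell = '.' → open
col 4: top cell = 'O' → FULL
col 5: top cell = '.' → open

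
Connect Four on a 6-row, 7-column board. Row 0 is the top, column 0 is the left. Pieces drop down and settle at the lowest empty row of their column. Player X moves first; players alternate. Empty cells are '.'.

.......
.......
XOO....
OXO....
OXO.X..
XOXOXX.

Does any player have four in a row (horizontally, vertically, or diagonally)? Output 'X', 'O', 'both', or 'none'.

none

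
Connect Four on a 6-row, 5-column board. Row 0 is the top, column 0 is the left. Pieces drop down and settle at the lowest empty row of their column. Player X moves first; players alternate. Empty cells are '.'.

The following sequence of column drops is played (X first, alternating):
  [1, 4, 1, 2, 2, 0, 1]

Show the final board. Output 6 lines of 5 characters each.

Answer: .....
.....
.....
.X...
.XX..
OXO.O

Derivation:
Move 1: X drops in col 1, lands at row 5
Move 2: O drops in col 4, lands at row 5
Move 3: X drops in col 1, lands at row 4
Move 4: O drops in col 2, lands at row 5
Move 5: X drops in col 2, lands at row 4
Move 6: O drops in col 0, lands at row 5
Move 7: X drops in col 1, lands at row 3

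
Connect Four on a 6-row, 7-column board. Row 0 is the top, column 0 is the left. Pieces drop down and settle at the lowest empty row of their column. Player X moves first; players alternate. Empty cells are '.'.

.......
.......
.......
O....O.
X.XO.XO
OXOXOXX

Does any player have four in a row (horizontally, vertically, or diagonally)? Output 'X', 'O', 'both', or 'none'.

none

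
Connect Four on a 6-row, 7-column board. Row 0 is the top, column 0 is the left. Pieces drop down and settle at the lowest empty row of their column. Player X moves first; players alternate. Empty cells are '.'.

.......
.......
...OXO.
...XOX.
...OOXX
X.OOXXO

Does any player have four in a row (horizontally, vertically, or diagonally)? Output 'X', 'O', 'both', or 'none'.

O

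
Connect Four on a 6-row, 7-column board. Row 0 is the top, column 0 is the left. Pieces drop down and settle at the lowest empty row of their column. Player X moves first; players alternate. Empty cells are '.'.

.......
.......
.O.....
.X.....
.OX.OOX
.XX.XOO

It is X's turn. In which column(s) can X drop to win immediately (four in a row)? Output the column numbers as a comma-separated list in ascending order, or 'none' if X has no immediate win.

col 0: drop X → no win
col 1: drop X → no win
col 2: drop X → no win
col 3: drop X → WIN!
col 4: drop X → no win
col 5: drop X → no win
col 6: drop X → no win

Answer: 3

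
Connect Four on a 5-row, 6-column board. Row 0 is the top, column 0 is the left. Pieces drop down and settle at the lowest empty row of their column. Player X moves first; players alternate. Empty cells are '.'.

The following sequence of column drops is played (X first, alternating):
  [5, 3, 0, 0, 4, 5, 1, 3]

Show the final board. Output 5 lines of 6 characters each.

Answer: ......
......
......
O..O.O
XX.OXX

Derivation:
Move 1: X drops in col 5, lands at row 4
Move 2: O drops in col 3, lands at row 4
Move 3: X drops in col 0, lands at row 4
Move 4: O drops in col 0, lands at row 3
Move 5: X drops in col 4, lands at row 4
Move 6: O drops in col 5, lands at row 3
Move 7: X drops in col 1, lands at row 4
Move 8: O drops in col 3, lands at row 3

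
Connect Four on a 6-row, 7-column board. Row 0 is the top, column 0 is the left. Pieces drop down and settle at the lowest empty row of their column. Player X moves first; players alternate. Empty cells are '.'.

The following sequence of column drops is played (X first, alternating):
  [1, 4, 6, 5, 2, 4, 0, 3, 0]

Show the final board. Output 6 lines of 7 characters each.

Move 1: X drops in col 1, lands at row 5
Move 2: O drops in col 4, lands at row 5
Move 3: X drops in col 6, lands at row 5
Move 4: O drops in col 5, lands at row 5
Move 5: X drops in col 2, lands at row 5
Move 6: O drops in col 4, lands at row 4
Move 7: X drops in col 0, lands at row 5
Move 8: O drops in col 3, lands at row 5
Move 9: X drops in col 0, lands at row 4

Answer: .......
.......
.......
.......
X...O..
XXXOOOX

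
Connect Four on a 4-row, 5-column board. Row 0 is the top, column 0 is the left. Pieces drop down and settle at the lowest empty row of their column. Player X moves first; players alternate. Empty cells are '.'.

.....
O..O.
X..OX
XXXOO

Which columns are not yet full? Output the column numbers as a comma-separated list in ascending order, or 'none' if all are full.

Answer: 0,1,2,3,4

Derivation:
col 0: top cell = '.' → open
col 1: top cell = '.' → open
col 2: top cell = '.' → open
col 3: top cell = '.' → open
col 4: top cell = '.' → open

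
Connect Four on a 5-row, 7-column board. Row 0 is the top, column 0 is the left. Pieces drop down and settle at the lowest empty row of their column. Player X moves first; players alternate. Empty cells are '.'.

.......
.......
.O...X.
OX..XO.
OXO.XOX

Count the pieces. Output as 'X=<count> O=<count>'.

X=6 O=6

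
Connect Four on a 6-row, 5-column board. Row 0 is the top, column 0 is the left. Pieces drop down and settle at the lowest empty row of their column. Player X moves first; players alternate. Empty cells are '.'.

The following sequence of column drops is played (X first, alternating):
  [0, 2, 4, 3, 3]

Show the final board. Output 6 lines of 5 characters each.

Answer: .....
.....
.....
.....
...X.
X.OOX

Derivation:
Move 1: X drops in col 0, lands at row 5
Move 2: O drops in col 2, lands at row 5
Move 3: X drops in col 4, lands at row 5
Move 4: O drops in col 3, lands at row 5
Move 5: X drops in col 3, lands at row 4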